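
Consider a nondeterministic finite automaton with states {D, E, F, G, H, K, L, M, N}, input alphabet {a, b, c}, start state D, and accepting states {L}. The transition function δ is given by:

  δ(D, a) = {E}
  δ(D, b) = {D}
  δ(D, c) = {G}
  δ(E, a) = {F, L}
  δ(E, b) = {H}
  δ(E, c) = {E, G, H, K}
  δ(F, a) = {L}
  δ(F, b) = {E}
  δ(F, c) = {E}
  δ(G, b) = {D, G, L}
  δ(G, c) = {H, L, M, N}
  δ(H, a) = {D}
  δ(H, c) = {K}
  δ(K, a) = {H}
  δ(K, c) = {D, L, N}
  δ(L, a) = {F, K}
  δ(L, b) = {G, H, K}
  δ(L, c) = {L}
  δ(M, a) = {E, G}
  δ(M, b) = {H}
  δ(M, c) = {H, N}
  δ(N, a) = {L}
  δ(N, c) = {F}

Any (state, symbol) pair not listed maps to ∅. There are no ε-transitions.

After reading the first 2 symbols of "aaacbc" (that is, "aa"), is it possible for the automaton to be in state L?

Yes

Start in {D}.
Read 'a': {D} → {E}.
Read 'a': {E} → {F, L}.
State L is in {F, L}.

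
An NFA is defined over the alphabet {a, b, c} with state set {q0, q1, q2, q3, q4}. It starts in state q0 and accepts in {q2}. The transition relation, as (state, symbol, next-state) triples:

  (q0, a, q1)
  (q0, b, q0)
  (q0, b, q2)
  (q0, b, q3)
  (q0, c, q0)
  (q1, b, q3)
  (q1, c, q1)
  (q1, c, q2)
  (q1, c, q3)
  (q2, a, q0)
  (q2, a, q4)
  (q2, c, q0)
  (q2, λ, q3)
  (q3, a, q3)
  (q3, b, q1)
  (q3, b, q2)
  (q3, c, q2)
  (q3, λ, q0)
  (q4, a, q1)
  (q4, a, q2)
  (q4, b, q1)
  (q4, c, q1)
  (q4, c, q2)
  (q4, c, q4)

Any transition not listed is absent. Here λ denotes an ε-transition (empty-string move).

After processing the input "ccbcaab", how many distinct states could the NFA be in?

4

Start in {q0}.
Read 'c': q0→{q0}; now {q0}.
Read 'c': q0→{q0}; now {q0}.
Read 'b': q0→{q0, q2, q3}; now {q0, q2, q3}.
Read 'c': q0→{q0}, q2→{q0}, q3→{q2}; union {q0, q2}; ε-closure = {q0, q2, q3}.
Read 'a': q0→{q1}, q2→{q0, q4}, q3→{q3}; now {q0, q1, q3, q4}.
Read 'a': q0→{q1}, q1→∅, q3→{q3}, q4→{q1, q2}; union {q1, q2, q3}; ε-closure = {q0, q1, q2, q3}.
Read 'b': q0→{q0, q2, q3}, q1→{q3}, q2→∅, q3→{q1, q2}; now {q0, q1, q2, q3}.
That set has 4 states.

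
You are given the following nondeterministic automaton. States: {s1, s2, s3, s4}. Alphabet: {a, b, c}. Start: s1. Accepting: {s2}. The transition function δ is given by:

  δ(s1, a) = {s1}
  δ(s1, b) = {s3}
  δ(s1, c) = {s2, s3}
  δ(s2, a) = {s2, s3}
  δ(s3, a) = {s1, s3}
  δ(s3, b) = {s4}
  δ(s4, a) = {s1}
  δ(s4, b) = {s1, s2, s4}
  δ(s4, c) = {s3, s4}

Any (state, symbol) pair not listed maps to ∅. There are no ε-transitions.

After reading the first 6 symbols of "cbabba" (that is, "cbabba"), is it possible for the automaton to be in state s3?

Start in {s1}.
Read 'c': s1→{s2, s3}; now {s2, s3}.
Read 'b': s2→∅, s3→{s4}; now {s4}.
Read 'a': s4→{s1}; now {s1}.
Read 'b': s1→{s3}; now {s3}.
Read 'b': s3→{s4}; now {s4}.
Read 'a': s4→{s1}; now {s1}.
State s3 is not in {s1}.

No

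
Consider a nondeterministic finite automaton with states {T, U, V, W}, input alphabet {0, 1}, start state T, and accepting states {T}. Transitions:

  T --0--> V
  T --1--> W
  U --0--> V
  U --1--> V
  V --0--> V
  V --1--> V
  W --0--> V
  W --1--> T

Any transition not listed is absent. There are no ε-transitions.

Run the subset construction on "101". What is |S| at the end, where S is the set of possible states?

Start in {T}.
Read '1': T→{W}; now {W}.
Read '0': W→{V}; now {V}.
Read '1': V→{V}; now {V}.
That set has 1 state.

1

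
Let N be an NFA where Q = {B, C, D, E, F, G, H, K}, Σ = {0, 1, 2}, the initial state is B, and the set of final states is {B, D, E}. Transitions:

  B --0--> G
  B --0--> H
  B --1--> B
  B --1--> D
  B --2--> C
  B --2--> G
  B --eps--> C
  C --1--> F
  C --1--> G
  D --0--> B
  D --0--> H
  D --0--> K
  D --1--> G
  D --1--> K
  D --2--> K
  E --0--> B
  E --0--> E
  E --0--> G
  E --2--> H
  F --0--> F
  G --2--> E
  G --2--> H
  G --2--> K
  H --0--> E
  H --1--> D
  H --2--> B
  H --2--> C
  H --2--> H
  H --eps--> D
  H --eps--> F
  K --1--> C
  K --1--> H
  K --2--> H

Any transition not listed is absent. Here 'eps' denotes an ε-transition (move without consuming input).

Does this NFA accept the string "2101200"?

Start: ε-closure({B}) = {B, C}.
Read '2': B→{C, G}, C→∅; now {C, G}.
Read '1': C→{F, G}, G→∅; now {F, G}.
Read '0': F→{F}, G→∅; now {F}.
Read '1': F→∅; now ∅.
The set is empty and remains empty for the remaining 3 symbols.
The final set ∅ contains no accepting state.

No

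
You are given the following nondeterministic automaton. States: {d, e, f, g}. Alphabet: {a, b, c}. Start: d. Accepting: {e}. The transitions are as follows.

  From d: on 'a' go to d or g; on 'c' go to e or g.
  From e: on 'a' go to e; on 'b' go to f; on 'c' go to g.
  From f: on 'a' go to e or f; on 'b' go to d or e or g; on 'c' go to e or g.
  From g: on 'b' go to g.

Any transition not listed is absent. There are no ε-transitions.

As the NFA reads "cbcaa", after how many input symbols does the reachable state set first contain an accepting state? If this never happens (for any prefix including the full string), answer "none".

Start in {d}.
Read 'c': {d} → {e, g}.
None of the earlier sets intersect F, but {e, g} does.

1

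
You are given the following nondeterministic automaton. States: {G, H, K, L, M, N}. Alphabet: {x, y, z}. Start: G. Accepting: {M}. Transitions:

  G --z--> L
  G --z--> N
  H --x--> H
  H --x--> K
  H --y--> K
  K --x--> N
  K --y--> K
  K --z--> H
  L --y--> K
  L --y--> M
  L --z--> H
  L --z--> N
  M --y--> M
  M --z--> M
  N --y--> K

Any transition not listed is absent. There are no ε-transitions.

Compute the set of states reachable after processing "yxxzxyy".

Start in {G}.
Read 'y': G→∅; now ∅.
The set is empty and remains empty for the remaining 6 symbols.

∅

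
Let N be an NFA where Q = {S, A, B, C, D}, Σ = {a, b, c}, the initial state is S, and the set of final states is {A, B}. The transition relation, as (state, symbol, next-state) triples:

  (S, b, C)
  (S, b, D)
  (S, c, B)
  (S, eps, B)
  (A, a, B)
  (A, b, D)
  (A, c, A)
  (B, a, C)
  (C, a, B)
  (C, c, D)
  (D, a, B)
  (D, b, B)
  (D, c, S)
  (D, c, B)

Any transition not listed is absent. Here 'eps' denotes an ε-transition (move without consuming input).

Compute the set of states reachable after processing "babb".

∅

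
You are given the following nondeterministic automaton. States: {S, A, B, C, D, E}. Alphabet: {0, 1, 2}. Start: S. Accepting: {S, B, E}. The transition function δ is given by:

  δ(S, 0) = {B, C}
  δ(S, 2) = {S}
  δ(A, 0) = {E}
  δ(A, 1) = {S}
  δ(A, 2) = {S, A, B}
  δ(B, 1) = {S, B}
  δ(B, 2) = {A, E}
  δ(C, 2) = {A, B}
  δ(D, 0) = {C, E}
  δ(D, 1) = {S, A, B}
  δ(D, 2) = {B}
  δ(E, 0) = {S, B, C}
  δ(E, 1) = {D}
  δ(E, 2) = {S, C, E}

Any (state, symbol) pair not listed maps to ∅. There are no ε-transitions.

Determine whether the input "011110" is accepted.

Start in {S}.
Read '0': S→{B, C}; now {B, C}.
Read '1': B→{S, B}, C→∅; now {S, B}.
Read '1': S→∅, B→{S, B}; now {S, B}.
Read '1': S→∅, B→{S, B}; now {S, B}.
Read '1': S→∅, B→{S, B}; now {S, B}.
Read '0': S→{B, C}, B→∅; now {B, C}.
The final set {B, C} contains the accepting state B.

Yes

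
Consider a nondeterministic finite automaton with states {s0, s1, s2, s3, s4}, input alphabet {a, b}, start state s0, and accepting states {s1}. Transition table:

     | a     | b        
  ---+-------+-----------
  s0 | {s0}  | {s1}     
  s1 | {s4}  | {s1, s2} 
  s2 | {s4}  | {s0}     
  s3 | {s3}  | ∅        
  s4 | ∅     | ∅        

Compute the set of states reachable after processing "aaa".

{s0}

Start in {s0}.
Read 'a': s0→{s0}; now {s0}.
Read 'a': s0→{s0}; now {s0}.
Read 'a': s0→{s0}; now {s0}.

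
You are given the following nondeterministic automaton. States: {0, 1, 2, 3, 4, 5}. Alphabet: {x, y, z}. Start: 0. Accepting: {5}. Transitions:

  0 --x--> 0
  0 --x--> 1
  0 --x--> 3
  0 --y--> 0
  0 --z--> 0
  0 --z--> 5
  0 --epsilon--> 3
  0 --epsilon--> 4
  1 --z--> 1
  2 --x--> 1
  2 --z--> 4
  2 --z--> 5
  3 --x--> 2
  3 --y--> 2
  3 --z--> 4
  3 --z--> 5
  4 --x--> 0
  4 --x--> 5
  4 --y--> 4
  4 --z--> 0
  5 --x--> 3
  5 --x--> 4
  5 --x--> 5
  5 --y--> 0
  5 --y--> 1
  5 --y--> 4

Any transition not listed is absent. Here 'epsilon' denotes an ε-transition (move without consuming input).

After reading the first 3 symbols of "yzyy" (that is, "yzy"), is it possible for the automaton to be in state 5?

Start: ε-closure({0}) = {0, 3, 4}.
Read 'y': {0, 3, 4} → {0, 2, 3, 4}.
Read 'z': {0, 2, 3, 4} → {0, 3, 4, 5}.
Read 'y': {0, 3, 4, 5} → {0, 1, 2, 3, 4}.
State 5 is not in {0, 1, 2, 3, 4}.

No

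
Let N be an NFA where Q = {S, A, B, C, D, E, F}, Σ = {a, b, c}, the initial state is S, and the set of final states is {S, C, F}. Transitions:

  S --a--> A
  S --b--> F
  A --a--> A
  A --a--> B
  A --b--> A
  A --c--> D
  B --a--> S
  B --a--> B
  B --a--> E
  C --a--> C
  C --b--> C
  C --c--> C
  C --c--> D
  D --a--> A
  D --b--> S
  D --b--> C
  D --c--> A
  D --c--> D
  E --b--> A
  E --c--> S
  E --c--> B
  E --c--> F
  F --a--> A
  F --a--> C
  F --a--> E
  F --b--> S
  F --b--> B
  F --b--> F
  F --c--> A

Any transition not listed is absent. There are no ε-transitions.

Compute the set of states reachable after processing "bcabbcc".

Start in {S}.
Read 'b': {S} → {F}.
Read 'c': {F} → {A}.
Read 'a': {A} → {A, B}.
Read 'b': {A, B} → {A}.
Read 'b': {A} → {A}.
Read 'c': {A} → {D}.
Read 'c': {D} → {A, D}.

{A, D}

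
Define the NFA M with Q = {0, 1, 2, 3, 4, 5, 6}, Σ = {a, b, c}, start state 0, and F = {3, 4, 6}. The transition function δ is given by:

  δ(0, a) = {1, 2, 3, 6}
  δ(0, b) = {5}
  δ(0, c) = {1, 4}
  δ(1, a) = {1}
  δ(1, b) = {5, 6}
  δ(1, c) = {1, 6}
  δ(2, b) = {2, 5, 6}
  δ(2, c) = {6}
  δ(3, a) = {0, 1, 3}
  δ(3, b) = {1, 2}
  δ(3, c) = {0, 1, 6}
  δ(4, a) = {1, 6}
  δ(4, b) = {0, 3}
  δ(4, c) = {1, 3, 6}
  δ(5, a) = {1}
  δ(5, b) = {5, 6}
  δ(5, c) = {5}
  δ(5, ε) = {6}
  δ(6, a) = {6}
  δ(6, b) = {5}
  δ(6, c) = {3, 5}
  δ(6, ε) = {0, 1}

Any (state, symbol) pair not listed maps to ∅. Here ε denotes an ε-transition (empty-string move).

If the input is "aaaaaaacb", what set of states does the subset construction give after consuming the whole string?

Start in {0}.
Read 'a': 0→{1, 2, 3, 6}; union {1, 2, 3, 6}; ε-closure = {0, 1, 2, 3, 6}.
Read 'a': 0→{1, 2, 3, 6}, 1→{1}, 2→∅, 3→{0, 1, 3}, 6→{6}; now {0, 1, 2, 3, 6}.
Read 'a': 0→{1, 2, 3, 6}, 1→{1}, 2→∅, 3→{0, 1, 3}, 6→{6}; now {0, 1, 2, 3, 6}.
Read 'a': 0→{1, 2, 3, 6}, 1→{1}, 2→∅, 3→{0, 1, 3}, 6→{6}; now {0, 1, 2, 3, 6}.
Read 'a': 0→{1, 2, 3, 6}, 1→{1}, 2→∅, 3→{0, 1, 3}, 6→{6}; now {0, 1, 2, 3, 6}.
Read 'a': 0→{1, 2, 3, 6}, 1→{1}, 2→∅, 3→{0, 1, 3}, 6→{6}; now {0, 1, 2, 3, 6}.
Read 'a': 0→{1, 2, 3, 6}, 1→{1}, 2→∅, 3→{0, 1, 3}, 6→{6}; now {0, 1, 2, 3, 6}.
Read 'c': 0→{1, 4}, 1→{1, 6}, 2→{6}, 3→{0, 1, 6}, 6→{3, 5}; now {0, 1, 3, 4, 5, 6}.
Read 'b': 0→{5}, 1→{5, 6}, 3→{1, 2}, 4→{0, 3}, 5→{5, 6}, 6→{5}; now {0, 1, 2, 3, 5, 6}.

{0, 1, 2, 3, 5, 6}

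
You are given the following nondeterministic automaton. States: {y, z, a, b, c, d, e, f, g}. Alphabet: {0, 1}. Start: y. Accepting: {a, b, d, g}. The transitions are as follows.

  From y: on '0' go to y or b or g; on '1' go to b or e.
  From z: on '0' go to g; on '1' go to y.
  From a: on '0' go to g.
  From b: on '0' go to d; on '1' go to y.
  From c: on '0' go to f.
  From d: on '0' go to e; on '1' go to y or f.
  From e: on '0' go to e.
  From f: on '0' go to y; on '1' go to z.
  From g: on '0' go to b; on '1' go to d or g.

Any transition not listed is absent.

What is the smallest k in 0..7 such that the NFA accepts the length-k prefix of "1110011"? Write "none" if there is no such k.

1

Start in {y}.
Read '1': y→{b, e}; now {b, e}.
None of the earlier sets intersect F, but {b, e} does.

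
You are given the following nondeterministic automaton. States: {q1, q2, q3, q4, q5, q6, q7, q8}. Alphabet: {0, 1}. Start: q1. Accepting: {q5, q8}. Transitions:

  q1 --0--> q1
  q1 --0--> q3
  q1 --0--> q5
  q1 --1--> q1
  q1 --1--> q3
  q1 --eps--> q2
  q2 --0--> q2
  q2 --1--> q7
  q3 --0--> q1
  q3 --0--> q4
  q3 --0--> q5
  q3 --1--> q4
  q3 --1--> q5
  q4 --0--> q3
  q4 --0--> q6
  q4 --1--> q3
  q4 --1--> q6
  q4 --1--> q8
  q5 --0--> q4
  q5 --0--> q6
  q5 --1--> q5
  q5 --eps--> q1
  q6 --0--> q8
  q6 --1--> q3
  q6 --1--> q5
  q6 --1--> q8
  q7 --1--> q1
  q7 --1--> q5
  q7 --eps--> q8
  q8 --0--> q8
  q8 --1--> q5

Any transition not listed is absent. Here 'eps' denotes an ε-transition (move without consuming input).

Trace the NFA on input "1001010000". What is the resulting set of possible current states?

{q1, q2, q3, q4, q5, q6, q8}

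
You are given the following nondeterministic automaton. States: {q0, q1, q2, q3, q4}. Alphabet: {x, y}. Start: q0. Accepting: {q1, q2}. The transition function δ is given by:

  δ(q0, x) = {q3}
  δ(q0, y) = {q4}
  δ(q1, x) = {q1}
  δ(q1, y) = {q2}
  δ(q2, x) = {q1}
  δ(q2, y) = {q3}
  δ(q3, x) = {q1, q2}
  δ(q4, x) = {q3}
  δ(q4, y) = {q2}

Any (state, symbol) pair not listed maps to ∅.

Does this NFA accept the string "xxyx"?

Yes

Start in {q0}.
Read 'x': {q0} → {q3}.
Read 'x': {q3} → {q1, q2}.
Read 'y': {q1, q2} → {q2, q3}.
Read 'x': {q2, q3} → {q1, q2}.
The final set {q1, q2} contains the accepting states q1, q2.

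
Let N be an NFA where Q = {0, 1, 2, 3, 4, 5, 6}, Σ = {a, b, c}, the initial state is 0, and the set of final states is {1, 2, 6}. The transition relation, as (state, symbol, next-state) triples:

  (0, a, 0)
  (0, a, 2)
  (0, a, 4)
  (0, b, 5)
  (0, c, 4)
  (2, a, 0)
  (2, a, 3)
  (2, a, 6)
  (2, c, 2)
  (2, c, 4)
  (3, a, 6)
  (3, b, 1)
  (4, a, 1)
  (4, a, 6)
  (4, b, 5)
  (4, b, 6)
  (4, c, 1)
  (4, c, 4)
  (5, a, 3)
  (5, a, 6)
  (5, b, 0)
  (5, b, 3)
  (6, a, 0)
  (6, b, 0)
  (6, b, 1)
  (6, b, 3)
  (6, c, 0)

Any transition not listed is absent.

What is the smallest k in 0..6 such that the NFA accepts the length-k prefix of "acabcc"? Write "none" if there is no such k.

1

Start in {0}.
Read 'a': {0} → {0, 2, 4}.
None of the earlier sets intersect F, but {0, 2, 4} does.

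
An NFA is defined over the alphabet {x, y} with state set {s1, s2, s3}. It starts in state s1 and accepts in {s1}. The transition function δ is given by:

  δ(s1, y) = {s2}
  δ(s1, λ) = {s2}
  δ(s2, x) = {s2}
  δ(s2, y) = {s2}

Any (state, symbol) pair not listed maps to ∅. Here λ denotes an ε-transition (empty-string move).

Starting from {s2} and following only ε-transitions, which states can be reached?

{s2}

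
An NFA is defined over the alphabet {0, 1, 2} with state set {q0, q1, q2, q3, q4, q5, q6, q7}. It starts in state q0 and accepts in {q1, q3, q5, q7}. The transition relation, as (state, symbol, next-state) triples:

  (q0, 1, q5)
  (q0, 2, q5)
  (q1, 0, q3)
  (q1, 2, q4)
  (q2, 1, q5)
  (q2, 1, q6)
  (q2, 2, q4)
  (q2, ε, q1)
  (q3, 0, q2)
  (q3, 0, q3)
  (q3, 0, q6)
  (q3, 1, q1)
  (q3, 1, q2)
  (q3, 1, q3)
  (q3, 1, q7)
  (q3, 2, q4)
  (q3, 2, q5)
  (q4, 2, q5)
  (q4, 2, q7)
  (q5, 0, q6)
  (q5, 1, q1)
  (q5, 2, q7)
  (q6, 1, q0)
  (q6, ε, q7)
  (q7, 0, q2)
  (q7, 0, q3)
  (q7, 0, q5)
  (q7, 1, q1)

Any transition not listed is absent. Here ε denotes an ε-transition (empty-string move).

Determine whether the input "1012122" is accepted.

Yes

Start in {q0}.
Read '1': q0→{q5}; now {q5}.
Read '0': q5→{q6}; union {q6}; ε-closure = {q6, q7}.
Read '1': q6→{q0}, q7→{q1}; now {q0, q1}.
Read '2': q0→{q5}, q1→{q4}; now {q4, q5}.
Read '1': q4→∅, q5→{q1}; now {q1}.
Read '2': q1→{q4}; now {q4}.
Read '2': q4→{q5, q7}; now {q5, q7}.
The final set {q5, q7} contains the accepting states q5, q7.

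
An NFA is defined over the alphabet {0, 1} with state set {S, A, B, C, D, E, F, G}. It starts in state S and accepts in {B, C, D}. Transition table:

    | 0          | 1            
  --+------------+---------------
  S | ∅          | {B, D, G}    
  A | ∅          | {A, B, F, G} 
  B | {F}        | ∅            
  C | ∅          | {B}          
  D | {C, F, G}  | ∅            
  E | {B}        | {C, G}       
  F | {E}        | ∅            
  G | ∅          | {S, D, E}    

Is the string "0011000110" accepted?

No

Start in {S}.
Read '0': S→∅; now ∅.
The set is empty and remains empty for the remaining 9 symbols.
The final set ∅ contains no accepting state.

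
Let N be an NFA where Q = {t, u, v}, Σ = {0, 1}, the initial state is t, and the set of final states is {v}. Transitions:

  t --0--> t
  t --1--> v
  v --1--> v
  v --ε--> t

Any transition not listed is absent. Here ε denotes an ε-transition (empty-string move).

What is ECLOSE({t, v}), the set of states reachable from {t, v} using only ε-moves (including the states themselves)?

Begin with {t, v}.
No ε-moves leave this set, so the closure equals the set itself.

{t, v}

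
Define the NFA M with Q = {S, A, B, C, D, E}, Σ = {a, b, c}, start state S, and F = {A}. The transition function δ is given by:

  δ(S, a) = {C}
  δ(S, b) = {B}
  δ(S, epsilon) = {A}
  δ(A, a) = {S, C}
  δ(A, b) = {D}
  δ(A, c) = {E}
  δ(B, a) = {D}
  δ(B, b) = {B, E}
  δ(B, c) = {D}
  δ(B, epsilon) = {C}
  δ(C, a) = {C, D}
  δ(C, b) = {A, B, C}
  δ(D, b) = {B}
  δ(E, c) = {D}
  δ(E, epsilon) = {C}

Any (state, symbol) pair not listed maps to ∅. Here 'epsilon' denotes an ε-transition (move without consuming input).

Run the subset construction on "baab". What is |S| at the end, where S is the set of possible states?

3

Start: ε-closure({S}) = {S, A}.
Read 'b': {S, A} → {B, C, D}.
Read 'a': {B, C, D} → {C, D}.
Read 'a': {C, D} → {C, D}.
Read 'b': {C, D} → {A, B, C}.
That set has 3 states.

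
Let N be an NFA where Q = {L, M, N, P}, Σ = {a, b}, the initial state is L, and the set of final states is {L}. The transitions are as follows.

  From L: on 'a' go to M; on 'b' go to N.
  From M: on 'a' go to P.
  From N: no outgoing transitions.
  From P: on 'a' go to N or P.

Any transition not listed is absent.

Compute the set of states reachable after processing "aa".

Start in {L}.
Read 'a': L→{M}; now {M}.
Read 'a': M→{P}; now {P}.

{P}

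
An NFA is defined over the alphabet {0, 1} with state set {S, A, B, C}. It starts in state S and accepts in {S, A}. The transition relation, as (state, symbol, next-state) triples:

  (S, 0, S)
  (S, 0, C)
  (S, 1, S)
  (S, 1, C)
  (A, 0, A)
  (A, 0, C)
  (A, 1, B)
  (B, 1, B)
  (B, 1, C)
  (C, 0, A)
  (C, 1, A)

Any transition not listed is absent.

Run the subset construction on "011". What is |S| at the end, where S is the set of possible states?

Start in {S}.
Read '0': S→{S, C}; now {S, C}.
Read '1': S→{S, C}, C→{A}; now {S, A, C}.
Read '1': S→{S, C}, A→{B}, C→{A}; now {S, A, B, C}.
That set has 4 states.

4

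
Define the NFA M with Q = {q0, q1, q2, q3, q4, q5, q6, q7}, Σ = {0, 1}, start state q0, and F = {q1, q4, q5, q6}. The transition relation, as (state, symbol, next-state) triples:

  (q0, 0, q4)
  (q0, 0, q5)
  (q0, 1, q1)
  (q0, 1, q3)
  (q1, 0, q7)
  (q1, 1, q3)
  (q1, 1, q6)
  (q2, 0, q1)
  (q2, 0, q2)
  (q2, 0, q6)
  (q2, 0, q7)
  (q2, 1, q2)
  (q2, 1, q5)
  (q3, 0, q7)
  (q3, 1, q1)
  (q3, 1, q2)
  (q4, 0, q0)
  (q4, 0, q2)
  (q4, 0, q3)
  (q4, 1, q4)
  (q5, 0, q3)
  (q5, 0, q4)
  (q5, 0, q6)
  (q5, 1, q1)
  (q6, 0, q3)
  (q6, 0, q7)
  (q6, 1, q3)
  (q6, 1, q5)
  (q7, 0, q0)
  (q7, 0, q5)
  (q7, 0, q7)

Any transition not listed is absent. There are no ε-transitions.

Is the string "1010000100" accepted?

No

Start in {q0}.
Read '1': {q0} → {q1, q3}.
Read '0': {q1, q3} → {q7}.
Read '1': {q7} → ∅.
The set is empty and remains empty for the remaining 7 symbols.
The final set ∅ contains no accepting state.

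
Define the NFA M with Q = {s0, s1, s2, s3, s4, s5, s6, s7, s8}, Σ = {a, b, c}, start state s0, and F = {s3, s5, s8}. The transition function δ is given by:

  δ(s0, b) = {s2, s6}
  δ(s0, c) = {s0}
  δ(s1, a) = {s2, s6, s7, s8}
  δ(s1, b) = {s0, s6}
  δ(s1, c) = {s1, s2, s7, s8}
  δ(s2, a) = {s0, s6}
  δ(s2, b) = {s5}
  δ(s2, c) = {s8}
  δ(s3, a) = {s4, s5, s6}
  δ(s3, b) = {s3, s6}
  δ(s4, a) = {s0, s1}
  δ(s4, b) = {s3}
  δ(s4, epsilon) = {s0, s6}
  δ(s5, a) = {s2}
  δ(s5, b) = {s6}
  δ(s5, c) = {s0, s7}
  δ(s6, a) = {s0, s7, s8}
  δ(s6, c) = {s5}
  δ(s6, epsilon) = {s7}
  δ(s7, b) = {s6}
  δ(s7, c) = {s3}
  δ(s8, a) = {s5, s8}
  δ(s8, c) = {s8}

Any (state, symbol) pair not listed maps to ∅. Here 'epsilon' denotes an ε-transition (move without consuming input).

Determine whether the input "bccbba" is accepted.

Yes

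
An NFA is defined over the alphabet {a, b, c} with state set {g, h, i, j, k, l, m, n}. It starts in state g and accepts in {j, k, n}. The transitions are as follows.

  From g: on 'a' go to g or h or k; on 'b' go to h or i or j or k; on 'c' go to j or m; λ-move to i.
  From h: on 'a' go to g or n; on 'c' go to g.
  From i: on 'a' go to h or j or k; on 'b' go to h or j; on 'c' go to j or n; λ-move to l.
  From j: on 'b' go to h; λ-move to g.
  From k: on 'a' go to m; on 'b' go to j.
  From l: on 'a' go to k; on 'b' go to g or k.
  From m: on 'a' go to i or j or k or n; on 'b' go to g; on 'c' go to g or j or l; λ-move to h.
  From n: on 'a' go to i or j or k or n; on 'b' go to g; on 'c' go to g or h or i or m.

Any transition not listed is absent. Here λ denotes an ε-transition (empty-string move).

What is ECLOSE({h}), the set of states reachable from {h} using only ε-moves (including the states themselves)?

Begin with {h}.
No ε-moves leave this set, so the closure equals the set itself.

{h}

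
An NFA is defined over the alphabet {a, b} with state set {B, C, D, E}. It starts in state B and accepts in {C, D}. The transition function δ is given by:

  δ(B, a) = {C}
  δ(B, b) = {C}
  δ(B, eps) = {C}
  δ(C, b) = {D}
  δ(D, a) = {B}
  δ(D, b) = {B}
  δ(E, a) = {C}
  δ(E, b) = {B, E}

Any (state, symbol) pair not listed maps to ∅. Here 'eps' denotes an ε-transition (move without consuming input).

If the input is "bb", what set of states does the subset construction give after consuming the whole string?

{B, C, D}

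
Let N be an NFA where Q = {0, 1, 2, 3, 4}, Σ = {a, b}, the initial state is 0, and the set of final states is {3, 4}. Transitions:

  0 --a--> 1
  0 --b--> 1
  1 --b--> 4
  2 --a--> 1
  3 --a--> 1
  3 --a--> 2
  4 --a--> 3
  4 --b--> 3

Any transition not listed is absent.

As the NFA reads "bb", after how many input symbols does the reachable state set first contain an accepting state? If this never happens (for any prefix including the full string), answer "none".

Start in {0}.
Read 'b': 0→{1}; now {1}.
Read 'b': 1→{4}; now {4}.
None of the earlier sets intersect F, but {4} does.

2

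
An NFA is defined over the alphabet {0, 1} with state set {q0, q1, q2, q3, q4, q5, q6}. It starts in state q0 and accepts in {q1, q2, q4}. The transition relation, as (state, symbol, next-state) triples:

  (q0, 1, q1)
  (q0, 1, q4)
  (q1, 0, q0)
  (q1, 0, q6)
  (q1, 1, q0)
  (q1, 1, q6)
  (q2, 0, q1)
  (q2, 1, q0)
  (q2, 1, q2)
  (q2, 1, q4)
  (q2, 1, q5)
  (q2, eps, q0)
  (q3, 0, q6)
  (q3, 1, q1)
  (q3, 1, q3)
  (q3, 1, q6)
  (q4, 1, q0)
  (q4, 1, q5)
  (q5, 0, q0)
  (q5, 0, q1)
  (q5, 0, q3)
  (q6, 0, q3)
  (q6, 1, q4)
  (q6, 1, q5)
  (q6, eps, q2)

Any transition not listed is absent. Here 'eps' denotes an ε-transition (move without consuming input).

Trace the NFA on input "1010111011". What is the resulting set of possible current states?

Start in {q0}.
Read '1': {q0} → {q1, q4}.
Read '0': {q1, q4} → {q0, q2, q6}.
Read '1': {q0, q2, q6} → {q0, q1, q2, q4, q5}.
Read '0': {q0, q1, q2, q4, q5} → {q0, q1, q2, q3, q6}.
Read '1': {q0, q1, q2, q3, q6} → {q0, q1, q2, q3, q4, q5, q6}.
Read '1': {q0, q1, q2, q3, q4, q5, q6} → {q0, q1, q2, q3, q4, q5, q6}.
Read '1': {q0, q1, q2, q3, q4, q5, q6} → {q0, q1, q2, q3, q4, q5, q6}.
Read '0': {q0, q1, q2, q3, q4, q5, q6} → {q0, q1, q2, q3, q6}.
Read '1': {q0, q1, q2, q3, q6} → {q0, q1, q2, q3, q4, q5, q6}.
Read '1': {q0, q1, q2, q3, q4, q5, q6} → {q0, q1, q2, q3, q4, q5, q6}.

{q0, q1, q2, q3, q4, q5, q6}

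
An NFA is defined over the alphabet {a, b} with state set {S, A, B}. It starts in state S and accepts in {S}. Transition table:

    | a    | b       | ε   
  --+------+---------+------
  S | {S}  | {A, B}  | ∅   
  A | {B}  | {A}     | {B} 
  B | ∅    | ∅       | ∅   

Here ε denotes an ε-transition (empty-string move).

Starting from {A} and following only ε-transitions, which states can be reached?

Begin with {A}.
ε-move A → B; add B.

{A, B}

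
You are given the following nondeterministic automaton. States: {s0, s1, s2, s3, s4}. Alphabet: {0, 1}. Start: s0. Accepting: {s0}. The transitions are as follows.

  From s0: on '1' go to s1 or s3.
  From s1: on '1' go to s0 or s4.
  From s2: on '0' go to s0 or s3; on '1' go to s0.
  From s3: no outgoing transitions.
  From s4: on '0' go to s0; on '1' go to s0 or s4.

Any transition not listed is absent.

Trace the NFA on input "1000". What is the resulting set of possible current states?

∅

Start in {s0}.
Read '1': s0→{s1, s3}; now {s1, s3}.
Read '0': s1→∅, s3→∅; now ∅.
The set is empty and remains empty for the remaining 2 symbols.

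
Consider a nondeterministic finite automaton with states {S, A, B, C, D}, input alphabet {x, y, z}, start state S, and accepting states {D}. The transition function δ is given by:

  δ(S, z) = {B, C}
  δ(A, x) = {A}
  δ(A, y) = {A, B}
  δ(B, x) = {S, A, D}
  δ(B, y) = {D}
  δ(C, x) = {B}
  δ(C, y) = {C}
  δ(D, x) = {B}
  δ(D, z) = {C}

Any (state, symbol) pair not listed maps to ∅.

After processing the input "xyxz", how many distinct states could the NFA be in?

0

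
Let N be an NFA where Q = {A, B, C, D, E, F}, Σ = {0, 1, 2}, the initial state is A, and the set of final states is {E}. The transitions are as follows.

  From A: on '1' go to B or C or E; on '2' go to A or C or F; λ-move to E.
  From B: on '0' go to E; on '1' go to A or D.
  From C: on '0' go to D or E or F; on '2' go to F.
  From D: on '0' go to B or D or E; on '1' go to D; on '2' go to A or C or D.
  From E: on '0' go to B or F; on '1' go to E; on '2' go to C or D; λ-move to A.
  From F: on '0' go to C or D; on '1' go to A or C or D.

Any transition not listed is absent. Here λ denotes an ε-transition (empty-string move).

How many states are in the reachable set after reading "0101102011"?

5

Start: ε-closure({A}) = {A, E}.
Read '0': A→∅, E→{B, F}; now {B, F}.
Read '1': B→{A, D}, F→{A, C, D}; union {A, C, D}; ε-closure = {A, C, D, E}.
Read '0': A→∅, C→{D, E, F}, D→{B, D, E}, E→{B, F}; union {B, D, E, F}; ε-closure = {A, B, D, E, F}.
Read '1': A→{B, C, E}, B→{A, D}, D→{D}, E→{E}, F→{A, C, D}; now {A, B, C, D, E}.
Read '1': A→{B, C, E}, B→{A, D}, C→∅, D→{D}, E→{E}; now {A, B, C, D, E}.
Read '0': A→∅, B→{E}, C→{D, E, F}, D→{B, D, E}, E→{B, F}; union {B, D, E, F}; ε-closure = {A, B, D, E, F}.
Read '2': A→{A, C, F}, B→∅, D→{A, C, D}, E→{C, D}, F→∅; union {A, C, D, F}; ε-closure = {A, C, D, E, F}.
Read '0': A→∅, C→{D, E, F}, D→{B, D, E}, E→{B, F}, F→{C, D}; union {B, C, D, E, F}; ε-closure = {A, B, C, D, E, F}.
Read '1': A→{B, C, E}, B→{A, D}, C→∅, D→{D}, E→{E}, F→{A, C, D}; now {A, B, C, D, E}.
Read '1': A→{B, C, E}, B→{A, D}, C→∅, D→{D}, E→{E}; now {A, B, C, D, E}.
That set has 5 states.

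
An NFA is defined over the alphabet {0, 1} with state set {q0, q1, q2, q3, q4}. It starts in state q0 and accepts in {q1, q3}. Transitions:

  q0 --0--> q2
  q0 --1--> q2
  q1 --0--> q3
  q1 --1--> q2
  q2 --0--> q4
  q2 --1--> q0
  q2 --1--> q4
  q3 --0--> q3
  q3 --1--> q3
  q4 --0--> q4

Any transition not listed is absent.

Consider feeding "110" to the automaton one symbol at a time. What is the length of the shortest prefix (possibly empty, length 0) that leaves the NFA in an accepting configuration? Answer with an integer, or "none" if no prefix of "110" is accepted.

none

Start in {q0}.
Read '1': q0→{q2}; now {q2}.
Read '1': q2→{q0, q4}; now {q0, q4}.
Read '0': q0→{q2}, q4→{q4}; now {q2, q4}.
No reachable set along the way intersects F.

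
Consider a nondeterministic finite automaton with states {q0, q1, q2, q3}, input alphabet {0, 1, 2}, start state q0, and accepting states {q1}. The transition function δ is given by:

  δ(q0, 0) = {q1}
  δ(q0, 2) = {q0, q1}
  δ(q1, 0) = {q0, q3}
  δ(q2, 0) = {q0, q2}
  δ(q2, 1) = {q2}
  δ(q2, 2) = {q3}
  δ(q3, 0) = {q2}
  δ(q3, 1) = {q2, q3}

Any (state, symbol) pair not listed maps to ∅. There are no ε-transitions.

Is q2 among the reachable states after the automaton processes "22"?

Start in {q0}.
Read '2': q0→{q0, q1}; now {q0, q1}.
Read '2': q0→{q0, q1}, q1→∅; now {q0, q1}.
State q2 is not in {q0, q1}.

No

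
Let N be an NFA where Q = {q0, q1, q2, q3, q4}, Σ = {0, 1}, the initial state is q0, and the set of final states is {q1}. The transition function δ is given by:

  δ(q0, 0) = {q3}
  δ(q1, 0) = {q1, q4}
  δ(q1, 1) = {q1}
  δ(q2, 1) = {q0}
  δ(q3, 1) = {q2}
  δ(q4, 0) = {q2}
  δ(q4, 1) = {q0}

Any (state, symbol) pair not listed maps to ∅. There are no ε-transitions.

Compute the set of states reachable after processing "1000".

Start in {q0}.
Read '1': q0→∅; now ∅.
The set is empty and remains empty for the remaining 3 symbols.

∅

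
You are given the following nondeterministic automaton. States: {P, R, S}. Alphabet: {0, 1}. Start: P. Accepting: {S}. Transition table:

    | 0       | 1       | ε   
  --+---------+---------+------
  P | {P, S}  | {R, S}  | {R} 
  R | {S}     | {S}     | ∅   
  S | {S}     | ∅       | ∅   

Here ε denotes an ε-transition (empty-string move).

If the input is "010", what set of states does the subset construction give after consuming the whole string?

Start: ε-closure({P}) = {P, R}.
Read '0': {P, R} → {P, R, S}.
Read '1': {P, R, S} → {R, S}.
Read '0': {R, S} → {S}.

{S}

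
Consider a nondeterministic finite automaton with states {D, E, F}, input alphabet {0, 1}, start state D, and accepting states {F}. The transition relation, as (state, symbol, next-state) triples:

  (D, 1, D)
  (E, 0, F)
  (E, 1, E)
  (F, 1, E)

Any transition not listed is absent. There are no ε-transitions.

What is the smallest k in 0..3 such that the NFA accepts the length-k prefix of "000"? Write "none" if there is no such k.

Start in {D}.
Read '0': D→∅; now ∅.
The set is empty and remains empty for the remaining 2 symbols.
No reachable set along the way intersects F.

none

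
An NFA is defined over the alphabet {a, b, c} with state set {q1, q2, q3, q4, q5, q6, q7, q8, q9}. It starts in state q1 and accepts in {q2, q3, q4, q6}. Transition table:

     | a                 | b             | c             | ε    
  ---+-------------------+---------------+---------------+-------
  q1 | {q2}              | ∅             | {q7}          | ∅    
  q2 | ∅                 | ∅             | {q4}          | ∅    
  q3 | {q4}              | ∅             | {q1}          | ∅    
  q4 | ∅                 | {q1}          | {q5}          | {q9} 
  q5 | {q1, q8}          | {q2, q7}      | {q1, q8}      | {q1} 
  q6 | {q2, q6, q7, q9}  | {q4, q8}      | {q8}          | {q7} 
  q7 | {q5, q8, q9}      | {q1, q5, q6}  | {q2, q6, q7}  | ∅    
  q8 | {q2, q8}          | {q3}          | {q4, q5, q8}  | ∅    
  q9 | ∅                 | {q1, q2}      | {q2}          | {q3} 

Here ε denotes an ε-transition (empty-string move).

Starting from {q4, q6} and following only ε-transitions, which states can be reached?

{q3, q4, q6, q7, q9}

Begin with {q4, q6}.
ε-move q6 → q7; add q7.
ε-move q4 → q9; add q9.
ε-move q9 → q3; add q3.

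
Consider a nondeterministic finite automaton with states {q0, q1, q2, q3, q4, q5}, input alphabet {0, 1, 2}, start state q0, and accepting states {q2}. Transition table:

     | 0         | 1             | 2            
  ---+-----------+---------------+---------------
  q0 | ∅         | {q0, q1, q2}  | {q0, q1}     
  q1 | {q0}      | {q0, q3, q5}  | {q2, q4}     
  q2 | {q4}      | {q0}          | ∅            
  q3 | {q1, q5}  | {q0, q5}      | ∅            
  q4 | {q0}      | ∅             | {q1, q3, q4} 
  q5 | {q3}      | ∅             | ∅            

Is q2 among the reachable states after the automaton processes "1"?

Start in {q0}.
Read '1': q0→{q0, q1, q2}; now {q0, q1, q2}.
State q2 is in {q0, q1, q2}.

Yes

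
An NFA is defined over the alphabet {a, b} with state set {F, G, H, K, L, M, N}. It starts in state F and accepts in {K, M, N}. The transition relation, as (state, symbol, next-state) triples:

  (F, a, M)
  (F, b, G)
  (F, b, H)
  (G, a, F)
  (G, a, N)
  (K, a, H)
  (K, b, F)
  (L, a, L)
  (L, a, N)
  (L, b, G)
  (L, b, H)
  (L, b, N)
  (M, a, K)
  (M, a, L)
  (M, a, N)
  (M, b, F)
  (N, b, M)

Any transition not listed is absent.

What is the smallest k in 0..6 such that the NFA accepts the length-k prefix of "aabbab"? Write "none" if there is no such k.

1

Start in {F}.
Read 'a': F→{M}; now {M}.
None of the earlier sets intersect F, but {M} does.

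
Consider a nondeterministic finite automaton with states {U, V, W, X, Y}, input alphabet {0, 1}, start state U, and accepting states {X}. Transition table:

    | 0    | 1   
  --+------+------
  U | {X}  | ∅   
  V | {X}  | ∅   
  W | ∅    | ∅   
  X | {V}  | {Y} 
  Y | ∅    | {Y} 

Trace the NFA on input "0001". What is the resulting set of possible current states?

Start in {U}.
Read '0': {U} → {X}.
Read '0': {X} → {V}.
Read '0': {V} → {X}.
Read '1': {X} → {Y}.

{Y}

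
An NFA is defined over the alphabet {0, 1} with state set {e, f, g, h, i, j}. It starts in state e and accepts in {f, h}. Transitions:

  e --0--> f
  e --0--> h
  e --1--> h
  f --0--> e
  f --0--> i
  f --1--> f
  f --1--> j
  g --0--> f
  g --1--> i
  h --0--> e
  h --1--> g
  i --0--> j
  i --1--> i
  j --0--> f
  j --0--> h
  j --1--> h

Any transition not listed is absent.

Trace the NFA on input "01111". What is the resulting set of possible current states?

Start in {e}.
Read '0': {e} → {f, h}.
Read '1': {f, h} → {f, g, j}.
Read '1': {f, g, j} → {f, h, i, j}.
Read '1': {f, h, i, j} → {f, g, h, i, j}.
Read '1': {f, g, h, i, j} → {f, g, h, i, j}.

{f, g, h, i, j}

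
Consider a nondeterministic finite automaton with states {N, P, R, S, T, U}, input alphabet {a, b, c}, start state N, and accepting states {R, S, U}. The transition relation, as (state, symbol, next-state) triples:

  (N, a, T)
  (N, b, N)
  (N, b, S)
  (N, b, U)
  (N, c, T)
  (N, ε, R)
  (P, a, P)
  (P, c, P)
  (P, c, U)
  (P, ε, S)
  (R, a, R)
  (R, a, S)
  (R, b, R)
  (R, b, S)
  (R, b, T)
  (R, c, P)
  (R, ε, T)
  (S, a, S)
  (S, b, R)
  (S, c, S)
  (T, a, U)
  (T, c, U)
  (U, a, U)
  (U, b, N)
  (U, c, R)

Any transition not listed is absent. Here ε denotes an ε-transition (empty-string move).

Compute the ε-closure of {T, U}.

Begin with {T, U}.
No ε-moves leave this set, so the closure equals the set itself.

{T, U}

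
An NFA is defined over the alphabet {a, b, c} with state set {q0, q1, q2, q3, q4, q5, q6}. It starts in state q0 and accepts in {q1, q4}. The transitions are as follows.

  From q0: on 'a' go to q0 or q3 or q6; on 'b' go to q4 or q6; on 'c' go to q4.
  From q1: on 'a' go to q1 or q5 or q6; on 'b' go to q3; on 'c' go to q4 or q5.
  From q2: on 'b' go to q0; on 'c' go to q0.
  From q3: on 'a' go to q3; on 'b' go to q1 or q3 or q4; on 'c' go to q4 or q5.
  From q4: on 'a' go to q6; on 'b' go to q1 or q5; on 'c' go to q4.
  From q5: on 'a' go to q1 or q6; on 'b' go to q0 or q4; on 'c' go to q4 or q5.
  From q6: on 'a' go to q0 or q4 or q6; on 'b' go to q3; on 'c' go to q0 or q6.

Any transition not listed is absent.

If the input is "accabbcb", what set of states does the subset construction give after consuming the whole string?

{q0, q1, q4, q5}

Start in {q0}.
Read 'a': {q0} → {q0, q3, q6}.
Read 'c': {q0, q3, q6} → {q0, q4, q5, q6}.
Read 'c': {q0, q4, q5, q6} → {q0, q4, q5, q6}.
Read 'a': {q0, q4, q5, q6} → {q0, q1, q3, q4, q6}.
Read 'b': {q0, q1, q3, q4, q6} → {q1, q3, q4, q5, q6}.
Read 'b': {q1, q3, q4, q5, q6} → {q0, q1, q3, q4, q5}.
Read 'c': {q0, q1, q3, q4, q5} → {q4, q5}.
Read 'b': {q4, q5} → {q0, q1, q4, q5}.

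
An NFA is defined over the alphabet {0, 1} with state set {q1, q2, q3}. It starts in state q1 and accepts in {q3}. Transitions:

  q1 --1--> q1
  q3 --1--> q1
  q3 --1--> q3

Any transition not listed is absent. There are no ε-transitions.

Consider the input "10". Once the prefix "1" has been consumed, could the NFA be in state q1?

Start in {q1}.
Read '1': {q1} → {q1}.
State q1 is in {q1}.

Yes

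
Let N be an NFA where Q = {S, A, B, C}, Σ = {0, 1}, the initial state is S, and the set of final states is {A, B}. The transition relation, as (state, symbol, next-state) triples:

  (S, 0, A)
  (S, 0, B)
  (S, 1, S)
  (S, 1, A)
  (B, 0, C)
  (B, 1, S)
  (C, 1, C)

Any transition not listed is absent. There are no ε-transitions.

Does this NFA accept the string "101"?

No

Start in {S}.
Read '1': {S} → {S, A}.
Read '0': {S, A} → {A, B}.
Read '1': {A, B} → {S}.
The final set {S} contains no accepting state.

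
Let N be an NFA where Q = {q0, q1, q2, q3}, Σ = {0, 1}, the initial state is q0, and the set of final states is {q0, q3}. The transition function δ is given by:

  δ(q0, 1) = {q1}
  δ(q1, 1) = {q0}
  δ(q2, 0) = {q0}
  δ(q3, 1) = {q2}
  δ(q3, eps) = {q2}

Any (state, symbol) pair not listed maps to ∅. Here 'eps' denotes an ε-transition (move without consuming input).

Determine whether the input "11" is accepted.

Start in {q0}.
Read '1': {q0} → {q1}.
Read '1': {q1} → {q0}.
The final set {q0} contains the accepting state q0.

Yes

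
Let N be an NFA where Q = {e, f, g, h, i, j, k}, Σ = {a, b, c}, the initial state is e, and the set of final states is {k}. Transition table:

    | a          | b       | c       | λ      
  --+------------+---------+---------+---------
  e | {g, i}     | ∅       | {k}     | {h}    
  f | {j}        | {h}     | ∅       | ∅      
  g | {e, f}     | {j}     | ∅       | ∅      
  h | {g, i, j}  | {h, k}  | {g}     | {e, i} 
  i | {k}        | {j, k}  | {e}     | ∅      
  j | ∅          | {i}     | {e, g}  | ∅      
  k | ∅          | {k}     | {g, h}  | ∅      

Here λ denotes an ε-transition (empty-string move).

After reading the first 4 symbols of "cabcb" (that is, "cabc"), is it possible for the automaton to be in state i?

Yes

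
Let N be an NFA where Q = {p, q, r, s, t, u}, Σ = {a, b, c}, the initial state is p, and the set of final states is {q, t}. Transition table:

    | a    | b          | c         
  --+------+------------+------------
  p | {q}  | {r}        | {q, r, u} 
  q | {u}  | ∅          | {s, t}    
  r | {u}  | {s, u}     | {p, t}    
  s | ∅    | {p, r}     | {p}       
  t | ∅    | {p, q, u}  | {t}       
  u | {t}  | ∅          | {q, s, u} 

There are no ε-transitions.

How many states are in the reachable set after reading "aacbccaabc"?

Start in {p}.
Read 'a': {p} → {q}.
Read 'a': {q} → {u}.
Read 'c': {u} → {q, s, u}.
Read 'b': {q, s, u} → {p, r}.
Read 'c': {p, r} → {p, q, r, t, u}.
Read 'c': {p, q, r, t, u} → {p, q, r, s, t, u}.
Read 'a': {p, q, r, s, t, u} → {q, t, u}.
Read 'a': {q, t, u} → {t, u}.
Read 'b': {t, u} → {p, q, u}.
Read 'c': {p, q, u} → {q, r, s, t, u}.
That set has 5 states.

5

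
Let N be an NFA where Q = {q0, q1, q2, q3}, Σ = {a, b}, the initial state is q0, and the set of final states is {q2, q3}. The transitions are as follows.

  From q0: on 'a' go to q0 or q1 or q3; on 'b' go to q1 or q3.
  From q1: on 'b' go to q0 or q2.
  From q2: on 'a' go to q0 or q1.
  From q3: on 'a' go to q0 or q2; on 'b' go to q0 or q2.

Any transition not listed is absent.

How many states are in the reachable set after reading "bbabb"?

4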